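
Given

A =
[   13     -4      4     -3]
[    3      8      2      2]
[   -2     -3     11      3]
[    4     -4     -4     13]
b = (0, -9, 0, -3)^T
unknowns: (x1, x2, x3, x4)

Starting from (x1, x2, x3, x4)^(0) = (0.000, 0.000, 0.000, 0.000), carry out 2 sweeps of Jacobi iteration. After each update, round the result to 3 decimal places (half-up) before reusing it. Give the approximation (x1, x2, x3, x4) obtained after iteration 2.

(-0.399, -1.067, -0.244, -0.577)

Iteration 1:
  x1 = (0 - (-4)·0.000 - (4)·0.000 - (-3)·0.000) / (13) = 0.000
  x2 = (-9 - (3)·0.000 - (2)·0.000 - (2)·0.000) / (8) = -1.125
  x3 = (0 - (-2)·0.000 - (-3)·0.000 - (3)·0.000) / (11) = 0.000
  x4 = (-3 - (4)·0.000 - (-4)·0.000 - (-4)·0.000) / (13) = -0.231
Iteration 2:
  x1 = (0 - (-4)·-1.125 - (4)·0.000 - (-3)·-0.231) / (13) = -0.399
  x2 = (-9 - (3)·0.000 - (2)·0.000 - (2)·-0.231) / (8) = -1.067
  x3 = (0 - (-2)·0.000 - (-3)·-1.125 - (3)·-0.231) / (11) = -0.244
  x4 = (-3 - (4)·0.000 - (-4)·-1.125 - (-4)·0.000) / (13) = -0.577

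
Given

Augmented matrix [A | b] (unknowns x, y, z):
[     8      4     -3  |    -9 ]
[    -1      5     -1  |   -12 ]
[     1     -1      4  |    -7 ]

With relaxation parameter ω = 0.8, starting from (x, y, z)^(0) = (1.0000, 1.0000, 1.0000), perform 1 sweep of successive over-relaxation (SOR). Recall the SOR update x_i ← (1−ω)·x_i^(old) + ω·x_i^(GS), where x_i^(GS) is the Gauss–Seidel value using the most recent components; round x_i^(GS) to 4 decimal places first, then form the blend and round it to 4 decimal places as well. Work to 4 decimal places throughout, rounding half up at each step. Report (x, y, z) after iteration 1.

Iteration 1:
  x: GS value = (-9 - (4)·1.0000 - (-3)·1.0000) / (8) = -1.2500;  x ← (1−ω)·1.0000 + ω·-1.2500 = -0.8000
  y: GS value = (-12 - (-1)·-0.8000 - (-1)·1.0000) / (5) = -2.3600;  y ← (1−ω)·1.0000 + ω·-2.3600 = -1.6880
  z: GS value = (-7 - (1)·-0.8000 - (-1)·-1.6880) / (4) = -1.9720;  z ← (1−ω)·1.0000 + ω·-1.9720 = -1.3776

(-0.8000, -1.6880, -1.3776)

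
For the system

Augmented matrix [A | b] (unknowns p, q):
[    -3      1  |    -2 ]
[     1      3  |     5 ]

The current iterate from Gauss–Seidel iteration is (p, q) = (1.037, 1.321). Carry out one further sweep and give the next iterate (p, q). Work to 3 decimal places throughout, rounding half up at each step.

One sweep:
  p = (-2 - (1)·1.321) / (-3) = 1.107
  q = (5 - (1)·1.107) / (3) = 1.298

(1.107, 1.298)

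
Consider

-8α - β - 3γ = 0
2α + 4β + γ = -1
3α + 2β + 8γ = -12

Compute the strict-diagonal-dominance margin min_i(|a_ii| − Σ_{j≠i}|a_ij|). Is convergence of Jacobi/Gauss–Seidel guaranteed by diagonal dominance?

row 1: |-8| − (1+3) = 4
row 2: |4| − (2+1) = 1
row 3: |8| − (3+2) = 3
minimum over rows = 1 → strictly diagonally dominant (convergence guaranteed)

1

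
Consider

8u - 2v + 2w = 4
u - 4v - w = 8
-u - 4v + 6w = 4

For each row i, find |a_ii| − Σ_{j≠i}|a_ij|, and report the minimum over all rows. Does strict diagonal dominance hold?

1

row 1: |8| − (2+2) = 4
row 2: |-4| − (1+1) = 2
row 3: |6| − (1+4) = 1
minimum over rows = 1 → strictly diagonally dominant (convergence guaranteed)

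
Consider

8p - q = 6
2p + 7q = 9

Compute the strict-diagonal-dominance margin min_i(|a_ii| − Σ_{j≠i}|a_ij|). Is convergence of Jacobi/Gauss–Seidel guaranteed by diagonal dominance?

5

row 1: |8| − (1) = 7
row 2: |7| − (2) = 5
minimum over rows = 5 → strictly diagonally dominant (convergence guaranteed)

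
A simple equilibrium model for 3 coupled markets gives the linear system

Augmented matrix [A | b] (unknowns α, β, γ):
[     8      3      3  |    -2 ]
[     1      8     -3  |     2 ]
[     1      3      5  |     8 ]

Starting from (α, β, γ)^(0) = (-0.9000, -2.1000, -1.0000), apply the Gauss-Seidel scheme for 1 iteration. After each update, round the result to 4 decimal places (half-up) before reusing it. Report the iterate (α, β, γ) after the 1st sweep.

Iteration 1:
  α = (-2 - (3)·-2.1000 - (3)·-1.0000) / (8) = 0.9125
  β = (2 - (1)·0.9125 - (-3)·-1.0000) / (8) = -0.2391
  γ = (8 - (1)·0.9125 - (3)·-0.2391) / (5) = 1.5610

(0.9125, -0.2391, 1.5610)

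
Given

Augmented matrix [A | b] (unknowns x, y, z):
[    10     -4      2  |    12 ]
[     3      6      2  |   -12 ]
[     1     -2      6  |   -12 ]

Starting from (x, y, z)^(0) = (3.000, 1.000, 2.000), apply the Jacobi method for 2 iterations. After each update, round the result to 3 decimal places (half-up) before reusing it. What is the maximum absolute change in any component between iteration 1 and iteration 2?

2.289

Iteration 1:
  x = (12 - (-4)·1.000 - (2)·2.000) / (10) = 1.200
  y = (-12 - (3)·3.000 - (2)·2.000) / (6) = -4.167
  z = (-12 - (1)·3.000 - (-2)·1.000) / (6) = -2.167
Iteration 2:
  x = (12 - (-4)·-4.167 - (2)·-2.167) / (10) = -0.033
  y = (-12 - (3)·1.200 - (2)·-2.167) / (6) = -1.878
  z = (-12 - (1)·1.200 - (-2)·-4.167) / (6) = -3.589
Change: (-1.233, 2.289, -1.422) → max |·| = 2.289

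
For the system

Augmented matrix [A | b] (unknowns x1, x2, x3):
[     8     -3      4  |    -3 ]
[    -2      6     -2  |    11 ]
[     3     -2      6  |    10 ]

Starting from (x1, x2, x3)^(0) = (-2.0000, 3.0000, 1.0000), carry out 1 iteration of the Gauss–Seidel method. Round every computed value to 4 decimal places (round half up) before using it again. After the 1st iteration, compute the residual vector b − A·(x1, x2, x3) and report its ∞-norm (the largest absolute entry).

Iteration 1:
  x1 = (-3 - (-3)·3.0000 - (4)·1.0000) / (8) = 0.2500
  x2 = (11 - (-2)·0.2500 - (-2)·1.0000) / (6) = 2.2500
  x3 = (10 - (3)·0.2500 - (-2)·2.2500) / (6) = 2.2917
Residual b − A·x = (-7.4168, 2.5834, -0.0002); ∞-norm = 7.4168

7.4168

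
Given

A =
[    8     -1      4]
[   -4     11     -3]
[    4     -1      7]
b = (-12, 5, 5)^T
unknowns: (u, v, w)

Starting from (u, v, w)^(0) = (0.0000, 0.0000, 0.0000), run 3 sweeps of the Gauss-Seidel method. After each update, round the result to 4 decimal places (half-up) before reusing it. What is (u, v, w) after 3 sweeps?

Iteration 1:
  u = (-12 - (-1)·0.0000 - (4)·0.0000) / (8) = -1.5000
  v = (5 - (-4)·-1.5000 - (-3)·0.0000) / (11) = -0.0909
  w = (5 - (4)·-1.5000 - (-1)·-0.0909) / (7) = 1.5584
Iteration 2:
  u = (-12 - (-1)·-0.0909 - (4)·1.5584) / (8) = -2.2906
  v = (5 - (-4)·-2.2906 - (-3)·1.5584) / (11) = 0.0466
  w = (5 - (4)·-2.2906 - (-1)·0.0466) / (7) = 2.0299
Iteration 3:
  u = (-12 - (-1)·0.0466 - (4)·2.0299) / (8) = -2.5091
  v = (5 - (-4)·-2.5091 - (-3)·2.0299) / (11) = 0.0958
  w = (5 - (4)·-2.5091 - (-1)·0.0958) / (7) = 2.1617

(-2.5091, 0.0958, 2.1617)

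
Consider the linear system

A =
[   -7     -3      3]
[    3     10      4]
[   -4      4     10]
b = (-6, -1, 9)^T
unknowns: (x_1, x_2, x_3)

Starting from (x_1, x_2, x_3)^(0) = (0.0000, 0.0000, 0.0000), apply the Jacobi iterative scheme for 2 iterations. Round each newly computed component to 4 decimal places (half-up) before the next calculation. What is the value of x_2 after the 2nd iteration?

Iteration 1:
  x_1 = (-6 - (-3)·0.0000 - (3)·0.0000) / (-7) = 0.8571
  x_2 = (-1 - (3)·0.0000 - (4)·0.0000) / (10) = -0.1000
  x_3 = (9 - (-4)·0.0000 - (4)·0.0000) / (10) = 0.9000
Iteration 2:
  x_1 = (-6 - (-3)·-0.1000 - (3)·0.9000) / (-7) = 1.2857
  x_2 = (-1 - (3)·0.8571 - (4)·0.9000) / (10) = -0.7171
  x_3 = (9 - (-4)·0.8571 - (4)·-0.1000) / (10) = 1.2828

-0.7171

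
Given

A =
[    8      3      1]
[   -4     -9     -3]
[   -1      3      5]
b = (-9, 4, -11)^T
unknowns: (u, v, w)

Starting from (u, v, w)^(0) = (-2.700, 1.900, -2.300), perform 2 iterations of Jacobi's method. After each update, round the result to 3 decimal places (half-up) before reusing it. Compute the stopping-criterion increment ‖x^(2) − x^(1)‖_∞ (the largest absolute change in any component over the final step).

0.457

Iteration 1:
  u = (-9 - (3)·1.900 - (1)·-2.300) / (8) = -1.550
  v = (4 - (-4)·-2.700 - (-3)·-2.300) / (-9) = 1.522
  w = (-11 - (-1)·-2.700 - (3)·1.900) / (5) = -3.880
Iteration 2:
  u = (-9 - (3)·1.522 - (1)·-3.880) / (8) = -1.211
  v = (4 - (-4)·-1.550 - (-3)·-3.880) / (-9) = 1.538
  w = (-11 - (-1)·-1.550 - (3)·1.522) / (5) = -3.423
Change: (0.339, 0.016, 0.457) → max |·| = 0.457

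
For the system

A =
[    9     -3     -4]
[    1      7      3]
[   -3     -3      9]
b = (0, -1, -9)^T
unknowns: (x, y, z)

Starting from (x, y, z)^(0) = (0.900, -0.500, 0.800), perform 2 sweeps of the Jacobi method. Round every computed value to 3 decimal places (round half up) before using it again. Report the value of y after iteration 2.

Iteration 1:
  x = (0 - (-3)·-0.500 - (-4)·0.800) / (9) = 0.189
  y = (-1 - (1)·0.900 - (3)·0.800) / (7) = -0.614
  z = (-9 - (-3)·0.900 - (-3)·-0.500) / (9) = -0.867
Iteration 2:
  x = (0 - (-3)·-0.614 - (-4)·-0.867) / (9) = -0.590
  y = (-1 - (1)·0.189 - (3)·-0.867) / (7) = 0.202
  z = (-9 - (-3)·0.189 - (-3)·-0.614) / (9) = -1.142

0.202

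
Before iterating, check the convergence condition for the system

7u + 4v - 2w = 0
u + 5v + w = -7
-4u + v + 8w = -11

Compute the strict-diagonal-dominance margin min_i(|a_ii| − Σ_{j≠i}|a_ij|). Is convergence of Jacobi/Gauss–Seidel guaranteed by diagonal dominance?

row 1: |7| − (4+2) = 1
row 2: |5| − (1+1) = 3
row 3: |8| − (4+1) = 3
minimum over rows = 1 → strictly diagonally dominant (convergence guaranteed)

1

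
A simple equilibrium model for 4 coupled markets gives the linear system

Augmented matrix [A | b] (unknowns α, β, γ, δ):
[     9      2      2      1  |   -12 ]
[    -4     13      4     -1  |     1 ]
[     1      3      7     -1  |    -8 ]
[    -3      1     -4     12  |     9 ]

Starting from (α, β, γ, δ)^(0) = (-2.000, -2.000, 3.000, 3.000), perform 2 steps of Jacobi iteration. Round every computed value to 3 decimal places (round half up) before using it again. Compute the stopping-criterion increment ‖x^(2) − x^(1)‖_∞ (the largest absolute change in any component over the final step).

0.894

Iteration 1:
  α = (-12 - (2)·-2.000 - (2)·3.000 - (1)·3.000) / (9) = -1.889
  β = (1 - (-4)·-2.000 - (4)·3.000 - (-1)·3.000) / (13) = -1.231
  γ = (-8 - (1)·-2.000 - (3)·-2.000 - (-1)·3.000) / (7) = 0.429
  δ = (9 - (-3)·-2.000 - (1)·-2.000 - (-4)·3.000) / (12) = 1.417
Iteration 2:
  α = (-12 - (2)·-1.231 - (2)·0.429 - (1)·1.417) / (9) = -1.313
  β = (1 - (-4)·-1.889 - (4)·0.429 - (-1)·1.417) / (13) = -0.527
  γ = (-8 - (1)·-1.889 - (3)·-1.231 - (-1)·1.417) / (7) = -0.143
  δ = (9 - (-3)·-1.889 - (1)·-1.231 - (-4)·0.429) / (12) = 0.523
Change: (0.576, 0.704, -0.572, -0.894) → max |·| = 0.894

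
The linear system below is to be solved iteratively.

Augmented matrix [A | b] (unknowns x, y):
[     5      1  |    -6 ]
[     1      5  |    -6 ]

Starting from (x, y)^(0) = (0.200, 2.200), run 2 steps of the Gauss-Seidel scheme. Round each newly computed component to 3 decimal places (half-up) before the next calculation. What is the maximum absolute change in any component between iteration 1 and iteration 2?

0.614

Iteration 1:
  x = (-6 - (1)·2.200) / (5) = -1.640
  y = (-6 - (1)·-1.640) / (5) = -0.872
Iteration 2:
  x = (-6 - (1)·-0.872) / (5) = -1.026
  y = (-6 - (1)·-1.026) / (5) = -0.995
Change: (0.614, -0.123) → max |·| = 0.614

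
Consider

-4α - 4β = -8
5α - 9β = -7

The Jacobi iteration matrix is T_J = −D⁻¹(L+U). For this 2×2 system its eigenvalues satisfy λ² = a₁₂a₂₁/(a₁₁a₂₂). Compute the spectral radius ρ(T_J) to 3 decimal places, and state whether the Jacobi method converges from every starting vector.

a₁₂a₂₁/(a₁₁a₂₂) = (-4)·(5) / ((-4)·(-9)) = -0.555556
ρ = √|-0.555556| = √0.555556 = 0.745
ρ < 1, so Jacobi converges

0.745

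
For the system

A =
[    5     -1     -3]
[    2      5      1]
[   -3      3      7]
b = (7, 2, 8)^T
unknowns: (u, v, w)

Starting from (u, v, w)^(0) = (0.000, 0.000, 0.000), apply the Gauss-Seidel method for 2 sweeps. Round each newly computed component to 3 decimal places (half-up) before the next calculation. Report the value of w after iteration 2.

Iteration 1:
  u = (7 - (-1)·0.000 - (-3)·0.000) / (5) = 1.400
  v = (2 - (2)·1.400 - (1)·0.000) / (5) = -0.160
  w = (8 - (-3)·1.400 - (3)·-0.160) / (7) = 1.811
Iteration 2:
  u = (7 - (-1)·-0.160 - (-3)·1.811) / (5) = 2.455
  v = (2 - (2)·2.455 - (1)·1.811) / (5) = -0.944
  w = (8 - (-3)·2.455 - (3)·-0.944) / (7) = 2.600

2.600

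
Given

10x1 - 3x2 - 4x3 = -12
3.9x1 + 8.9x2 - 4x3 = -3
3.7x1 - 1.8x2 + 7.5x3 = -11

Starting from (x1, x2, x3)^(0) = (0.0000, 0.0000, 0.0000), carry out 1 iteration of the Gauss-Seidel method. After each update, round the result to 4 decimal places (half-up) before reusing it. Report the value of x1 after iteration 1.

-1.2000

Iteration 1:
  x1 = (-12 - (-3)·0.0000 - (-4)·0.0000) / (10) = -1.2000
  x2 = (-3 - (3.9)·-1.2000 - (-4)·0.0000) / (8.9) = 0.1888
  x3 = (-11 - (3.7)·-1.2000 - (-1.8)·0.1888) / (7.5) = -0.8294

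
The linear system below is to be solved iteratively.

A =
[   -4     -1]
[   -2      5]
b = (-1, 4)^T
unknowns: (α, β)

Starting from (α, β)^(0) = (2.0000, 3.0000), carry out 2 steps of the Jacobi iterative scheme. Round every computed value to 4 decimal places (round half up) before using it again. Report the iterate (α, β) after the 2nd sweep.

(-0.1500, 0.6000)

Iteration 1:
  α = (-1 - (-1)·3.0000) / (-4) = -0.5000
  β = (4 - (-2)·2.0000) / (5) = 1.6000
Iteration 2:
  α = (-1 - (-1)·1.6000) / (-4) = -0.1500
  β = (4 - (-2)·-0.5000) / (5) = 0.6000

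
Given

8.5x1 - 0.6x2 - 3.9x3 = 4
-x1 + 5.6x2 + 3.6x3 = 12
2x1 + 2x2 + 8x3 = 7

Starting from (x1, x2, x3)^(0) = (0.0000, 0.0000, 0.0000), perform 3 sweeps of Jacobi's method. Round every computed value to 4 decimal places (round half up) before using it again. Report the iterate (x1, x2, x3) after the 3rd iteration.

Iteration 1:
  x1 = (4 - (-0.6)·0.0000 - (-3.9)·0.0000) / (8.5) = 0.4706
  x2 = (12 - (-1)·0.0000 - (3.6)·0.0000) / (5.6) = 2.1429
  x3 = (7 - (2)·0.0000 - (2)·0.0000) / (8) = 0.8750
Iteration 2:
  x1 = (4 - (-0.6)·2.1429 - (-3.9)·0.8750) / (8.5) = 1.0233
  x2 = (12 - (-1)·0.4706 - (3.6)·0.8750) / (5.6) = 1.6644
  x3 = (7 - (2)·0.4706 - (2)·2.1429) / (8) = 0.2216
Iteration 3:
  x1 = (4 - (-0.6)·1.6644 - (-3.9)·0.2216) / (8.5) = 0.6898
  x2 = (12 - (-1)·1.0233 - (3.6)·0.2216) / (5.6) = 2.1831
  x3 = (7 - (2)·1.0233 - (2)·1.6644) / (8) = 0.2031

(0.6898, 2.1831, 0.2031)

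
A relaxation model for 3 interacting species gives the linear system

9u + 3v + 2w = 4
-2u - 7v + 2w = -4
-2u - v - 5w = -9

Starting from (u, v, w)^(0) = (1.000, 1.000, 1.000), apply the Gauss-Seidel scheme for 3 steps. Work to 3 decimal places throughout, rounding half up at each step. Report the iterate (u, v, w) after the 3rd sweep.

Iteration 1:
  u = (4 - (3)·1.000 - (2)·1.000) / (9) = -0.111
  v = (-4 - (-2)·-0.111 - (2)·1.000) / (-7) = 0.889
  w = (-9 - (-2)·-0.111 - (-1)·0.889) / (-5) = 1.667
Iteration 2:
  u = (4 - (3)·0.889 - (2)·1.667) / (9) = -0.222
  v = (-4 - (-2)·-0.222 - (2)·1.667) / (-7) = 1.111
  w = (-9 - (-2)·-0.222 - (-1)·1.111) / (-5) = 1.667
Iteration 3:
  u = (4 - (3)·1.111 - (2)·1.667) / (9) = -0.296
  v = (-4 - (-2)·-0.296 - (2)·1.667) / (-7) = 1.132
  w = (-9 - (-2)·-0.296 - (-1)·1.132) / (-5) = 1.692

(-0.296, 1.132, 1.692)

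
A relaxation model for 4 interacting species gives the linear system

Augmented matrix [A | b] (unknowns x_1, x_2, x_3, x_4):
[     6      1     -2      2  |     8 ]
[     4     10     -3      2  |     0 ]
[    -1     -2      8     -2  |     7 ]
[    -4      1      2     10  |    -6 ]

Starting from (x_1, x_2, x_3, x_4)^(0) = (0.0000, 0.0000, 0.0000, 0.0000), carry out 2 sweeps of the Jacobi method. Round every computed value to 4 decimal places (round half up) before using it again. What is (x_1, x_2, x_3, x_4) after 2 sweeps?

(1.8250, -0.1508, 0.8917, -0.2417)

Iteration 1:
  x_1 = (8 - (1)·0.0000 - (-2)·0.0000 - (2)·0.0000) / (6) = 1.3333
  x_2 = (0 - (4)·0.0000 - (-3)·0.0000 - (2)·0.0000) / (10) = 0.0000
  x_3 = (7 - (-1)·0.0000 - (-2)·0.0000 - (-2)·0.0000) / (8) = 0.8750
  x_4 = (-6 - (-4)·0.0000 - (1)·0.0000 - (2)·0.0000) / (10) = -0.6000
Iteration 2:
  x_1 = (8 - (1)·0.0000 - (-2)·0.8750 - (2)·-0.6000) / (6) = 1.8250
  x_2 = (0 - (4)·1.3333 - (-3)·0.8750 - (2)·-0.6000) / (10) = -0.1508
  x_3 = (7 - (-1)·1.3333 - (-2)·0.0000 - (-2)·-0.6000) / (8) = 0.8917
  x_4 = (-6 - (-4)·1.3333 - (1)·0.0000 - (2)·0.8750) / (10) = -0.2417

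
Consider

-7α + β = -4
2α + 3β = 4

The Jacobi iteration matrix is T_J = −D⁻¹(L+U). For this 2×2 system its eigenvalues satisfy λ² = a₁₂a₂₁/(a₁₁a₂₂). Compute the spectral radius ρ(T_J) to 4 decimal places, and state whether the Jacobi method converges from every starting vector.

0.3086

a₁₂a₂₁/(a₁₁a₂₂) = (1)·(2) / ((-7)·(3)) = -0.095238
ρ = √|-0.095238| = √0.095238 = 0.3086
ρ < 1, so Jacobi converges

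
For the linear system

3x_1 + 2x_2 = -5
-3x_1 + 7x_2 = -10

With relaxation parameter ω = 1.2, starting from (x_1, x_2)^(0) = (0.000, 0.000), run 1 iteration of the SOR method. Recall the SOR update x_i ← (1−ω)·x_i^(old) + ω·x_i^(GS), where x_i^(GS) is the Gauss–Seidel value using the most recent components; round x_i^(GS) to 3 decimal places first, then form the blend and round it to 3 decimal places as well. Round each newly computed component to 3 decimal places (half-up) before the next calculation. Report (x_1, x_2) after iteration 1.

Iteration 1:
  x_1: GS value = (-5 - (2)·0.000) / (3) = -1.667;  x_1 ← (1−ω)·0.000 + ω·-1.667 = -2.000
  x_2: GS value = (-10 - (-3)·-2.000) / (7) = -2.286;  x_2 ← (1−ω)·0.000 + ω·-2.286 = -2.743

(-2.000, -2.743)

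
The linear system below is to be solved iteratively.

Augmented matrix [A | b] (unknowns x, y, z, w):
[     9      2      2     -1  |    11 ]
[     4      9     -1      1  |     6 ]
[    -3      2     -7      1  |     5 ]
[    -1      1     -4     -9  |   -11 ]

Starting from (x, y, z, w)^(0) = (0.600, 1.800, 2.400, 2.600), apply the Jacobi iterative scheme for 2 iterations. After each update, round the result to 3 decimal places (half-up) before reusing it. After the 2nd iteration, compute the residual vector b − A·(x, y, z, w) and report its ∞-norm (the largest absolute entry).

Iteration 1:
  x = (11 - (2)·1.800 - (2)·2.400 - (-1)·2.600) / (9) = 0.578
  y = (6 - (4)·0.600 - (-1)·2.400 - (1)·2.600) / (9) = 0.378
  z = (5 - (-3)·0.600 - (2)·1.800 - (1)·2.600) / (-7) = -0.086
  w = (-11 - (-1)·0.600 - (1)·1.800 - (-4)·2.400) / (-9) = 0.289
Iteration 2:
  x = (11 - (2)·0.378 - (2)·-0.086 - (-1)·0.289) / (9) = 1.189
  y = (6 - (4)·0.578 - (-1)·-0.086 - (1)·0.289) / (9) = 0.368
  z = (5 - (-3)·0.578 - (2)·0.378 - (1)·0.289) / (-7) = -0.813
  w = (-11 - (-1)·0.578 - (1)·0.378 - (-4)·-0.086) / (-9) = 1.238
Residual b − A·x = (2.427, -4.119, 0.902, -2.289); ∞-norm = 4.119

4.119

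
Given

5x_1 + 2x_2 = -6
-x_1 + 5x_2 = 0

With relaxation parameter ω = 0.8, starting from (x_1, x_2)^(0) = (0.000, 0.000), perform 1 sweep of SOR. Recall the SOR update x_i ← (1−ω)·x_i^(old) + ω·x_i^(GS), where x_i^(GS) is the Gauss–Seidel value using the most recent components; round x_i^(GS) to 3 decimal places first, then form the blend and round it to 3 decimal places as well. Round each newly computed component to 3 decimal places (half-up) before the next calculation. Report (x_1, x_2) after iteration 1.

(-0.960, -0.154)

Iteration 1:
  x_1: GS value = (-6 - (2)·0.000) / (5) = -1.200;  x_1 ← (1−ω)·0.000 + ω·-1.200 = -0.960
  x_2: GS value = (0 - (-1)·-0.960) / (5) = -0.192;  x_2 ← (1−ω)·0.000 + ω·-0.192 = -0.154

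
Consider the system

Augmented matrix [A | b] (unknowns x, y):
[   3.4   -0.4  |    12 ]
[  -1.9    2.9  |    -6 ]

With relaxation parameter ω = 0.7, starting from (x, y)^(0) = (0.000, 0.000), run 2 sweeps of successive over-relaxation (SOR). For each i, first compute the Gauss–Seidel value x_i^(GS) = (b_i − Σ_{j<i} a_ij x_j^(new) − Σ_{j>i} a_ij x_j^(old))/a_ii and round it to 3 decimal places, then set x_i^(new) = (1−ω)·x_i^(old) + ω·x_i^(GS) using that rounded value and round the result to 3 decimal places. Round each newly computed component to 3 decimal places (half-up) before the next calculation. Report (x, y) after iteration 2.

(3.185, -0.082)

Iteration 1:
  x: GS value = (12 - (-0.4)·0.000) / (3.4) = 3.529;  x ← (1−ω)·0.000 + ω·3.529 = 2.470
  y: GS value = (-6 - (-1.9)·2.470) / (2.9) = -0.451;  y ← (1−ω)·0.000 + ω·-0.451 = -0.316
Iteration 2:
  x: GS value = (12 - (-0.4)·-0.316) / (3.4) = 3.492;  x ← (1−ω)·2.470 + ω·3.492 = 3.185
  y: GS value = (-6 - (-1.9)·3.185) / (2.9) = 0.018;  y ← (1−ω)·-0.316 + ω·0.018 = -0.082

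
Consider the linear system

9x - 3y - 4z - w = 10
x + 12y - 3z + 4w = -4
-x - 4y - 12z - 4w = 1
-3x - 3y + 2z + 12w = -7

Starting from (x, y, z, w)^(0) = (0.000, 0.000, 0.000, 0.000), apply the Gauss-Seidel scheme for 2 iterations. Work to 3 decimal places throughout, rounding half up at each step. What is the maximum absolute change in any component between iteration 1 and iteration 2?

0.202

Iteration 1:
  x = (10 - (-3)·0.000 - (-4)·0.000 - (-1)·0.000) / (9) = 1.111
  y = (-4 - (1)·1.111 - (-3)·0.000 - (4)·0.000) / (12) = -0.426
  z = (1 - (-1)·1.111 - (-4)·-0.426 - (-4)·0.000) / (-12) = -0.034
  w = (-7 - (-3)·1.111 - (-3)·-0.426 - (2)·-0.034) / (12) = -0.406
Iteration 2:
  x = (10 - (-3)·-0.426 - (-4)·-0.034 - (-1)·-0.406) / (9) = 0.909
  y = (-4 - (1)·0.909 - (-3)·-0.034 - (4)·-0.406) / (12) = -0.282
  z = (1 - (-1)·0.909 - (-4)·-0.282 - (-4)·-0.406) / (-12) = 0.070
  w = (-7 - (-3)·0.909 - (-3)·-0.282 - (2)·0.070) / (12) = -0.438
Change: (-0.202, 0.144, 0.104, -0.032) → max |·| = 0.202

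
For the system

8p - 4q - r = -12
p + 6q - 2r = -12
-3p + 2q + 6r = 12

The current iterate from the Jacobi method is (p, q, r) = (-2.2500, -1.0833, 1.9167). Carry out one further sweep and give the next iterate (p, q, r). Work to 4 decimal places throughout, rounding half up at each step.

One sweep:
  p = (-12 - (-4)·-1.0833 - (-1)·1.9167) / (8) = -1.8021
  q = (-12 - (1)·-2.2500 - (-2)·1.9167) / (6) = -0.9861
  r = (12 - (-3)·-2.2500 - (2)·-1.0833) / (6) = 1.2361

(-1.8021, -0.9861, 1.2361)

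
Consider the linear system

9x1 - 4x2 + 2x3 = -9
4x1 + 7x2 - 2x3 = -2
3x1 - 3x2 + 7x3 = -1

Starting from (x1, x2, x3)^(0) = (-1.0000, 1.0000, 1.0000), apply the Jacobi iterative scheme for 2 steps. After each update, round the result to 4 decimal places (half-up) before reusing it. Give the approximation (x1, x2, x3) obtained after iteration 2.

(-0.9048, 0.3628, 0.4354)

Iteration 1:
  x1 = (-9 - (-4)·1.0000 - (2)·1.0000) / (9) = -0.7778
  x2 = (-2 - (4)·-1.0000 - (-2)·1.0000) / (7) = 0.5714
  x3 = (-1 - (3)·-1.0000 - (-3)·1.0000) / (7) = 0.7143
Iteration 2:
  x1 = (-9 - (-4)·0.5714 - (2)·0.7143) / (9) = -0.9048
  x2 = (-2 - (4)·-0.7778 - (-2)·0.7143) / (7) = 0.3628
  x3 = (-1 - (3)·-0.7778 - (-3)·0.5714) / (7) = 0.4354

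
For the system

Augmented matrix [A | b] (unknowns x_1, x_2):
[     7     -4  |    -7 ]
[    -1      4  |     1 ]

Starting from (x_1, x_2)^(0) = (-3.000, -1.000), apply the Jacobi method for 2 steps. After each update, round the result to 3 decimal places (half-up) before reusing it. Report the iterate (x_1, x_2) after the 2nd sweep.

Iteration 1:
  x_1 = (-7 - (-4)·-1.000) / (7) = -1.571
  x_2 = (1 - (-1)·-3.000) / (4) = -0.500
Iteration 2:
  x_1 = (-7 - (-4)·-0.500) / (7) = -1.286
  x_2 = (1 - (-1)·-1.571) / (4) = -0.143

(-1.286, -0.143)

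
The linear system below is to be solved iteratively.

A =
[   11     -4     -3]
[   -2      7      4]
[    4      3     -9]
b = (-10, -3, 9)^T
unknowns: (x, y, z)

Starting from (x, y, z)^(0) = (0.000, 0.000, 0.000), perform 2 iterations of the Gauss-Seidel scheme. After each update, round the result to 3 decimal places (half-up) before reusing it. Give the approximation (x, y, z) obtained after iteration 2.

(-1.605, 0.046, -1.698)

Iteration 1:
  x = (-10 - (-4)·0.000 - (-3)·0.000) / (11) = -0.909
  y = (-3 - (-2)·-0.909 - (4)·0.000) / (7) = -0.688
  z = (9 - (4)·-0.909 - (3)·-0.688) / (-9) = -1.633
Iteration 2:
  x = (-10 - (-4)·-0.688 - (-3)·-1.633) / (11) = -1.605
  y = (-3 - (-2)·-1.605 - (4)·-1.633) / (7) = 0.046
  z = (9 - (4)·-1.605 - (3)·0.046) / (-9) = -1.698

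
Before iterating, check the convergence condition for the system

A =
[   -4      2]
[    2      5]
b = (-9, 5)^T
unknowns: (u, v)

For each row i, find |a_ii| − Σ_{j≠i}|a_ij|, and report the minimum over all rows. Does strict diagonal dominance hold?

2

row 1: |-4| − (2) = 2
row 2: |5| − (2) = 3
minimum over rows = 2 → strictly diagonally dominant (convergence guaranteed)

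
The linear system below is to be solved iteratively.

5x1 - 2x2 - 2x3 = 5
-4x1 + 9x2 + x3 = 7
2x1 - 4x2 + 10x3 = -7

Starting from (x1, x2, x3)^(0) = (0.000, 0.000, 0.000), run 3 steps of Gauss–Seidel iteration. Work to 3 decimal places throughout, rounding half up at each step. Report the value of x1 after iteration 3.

Iteration 1:
  x1 = (5 - (-2)·0.000 - (-2)·0.000) / (5) = 1.000
  x2 = (7 - (-4)·1.000 - (1)·0.000) / (9) = 1.222
  x3 = (-7 - (2)·1.000 - (-4)·1.222) / (10) = -0.411
Iteration 2:
  x1 = (5 - (-2)·1.222 - (-2)·-0.411) / (5) = 1.324
  x2 = (7 - (-4)·1.324 - (1)·-0.411) / (9) = 1.412
  x3 = (-7 - (2)·1.324 - (-4)·1.412) / (10) = -0.400
Iteration 3:
  x1 = (5 - (-2)·1.412 - (-2)·-0.400) / (5) = 1.405
  x2 = (7 - (-4)·1.405 - (1)·-0.400) / (9) = 1.447
  x3 = (-7 - (2)·1.405 - (-4)·1.447) / (10) = -0.402

1.405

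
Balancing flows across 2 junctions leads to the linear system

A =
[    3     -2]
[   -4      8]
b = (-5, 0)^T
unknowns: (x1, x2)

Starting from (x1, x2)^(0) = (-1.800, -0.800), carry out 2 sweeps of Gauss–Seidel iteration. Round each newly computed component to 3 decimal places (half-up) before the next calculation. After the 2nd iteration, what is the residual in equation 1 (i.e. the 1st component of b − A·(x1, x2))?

Iteration 1:
  x1 = (-5 - (-2)·-0.800) / (3) = -2.200
  x2 = (0 - (-4)·-2.200) / (8) = -1.100
Iteration 2:
  x1 = (-5 - (-2)·-1.100) / (3) = -2.400
  x2 = (0 - (-4)·-2.400) / (8) = -1.200
Residual b − A·x = (-0.200, 0.000)

-0.200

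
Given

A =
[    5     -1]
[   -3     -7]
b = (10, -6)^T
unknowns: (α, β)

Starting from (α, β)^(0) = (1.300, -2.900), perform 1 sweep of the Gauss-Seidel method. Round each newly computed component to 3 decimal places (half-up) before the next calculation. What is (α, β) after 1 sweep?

(1.420, 0.249)

Iteration 1:
  α = (10 - (-1)·-2.900) / (5) = 1.420
  β = (-6 - (-3)·1.420) / (-7) = 0.249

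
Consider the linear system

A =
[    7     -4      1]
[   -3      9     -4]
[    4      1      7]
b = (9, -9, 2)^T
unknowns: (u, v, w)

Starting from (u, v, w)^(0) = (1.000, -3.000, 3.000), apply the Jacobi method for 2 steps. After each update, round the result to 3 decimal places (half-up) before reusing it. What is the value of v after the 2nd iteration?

-1.222

Iteration 1:
  u = (9 - (-4)·-3.000 - (1)·3.000) / (7) = -0.857
  v = (-9 - (-3)·1.000 - (-4)·3.000) / (9) = 0.667
  w = (2 - (4)·1.000 - (1)·-3.000) / (7) = 0.143
Iteration 2:
  u = (9 - (-4)·0.667 - (1)·0.143) / (7) = 1.646
  v = (-9 - (-3)·-0.857 - (-4)·0.143) / (9) = -1.222
  w = (2 - (4)·-0.857 - (1)·0.667) / (7) = 0.680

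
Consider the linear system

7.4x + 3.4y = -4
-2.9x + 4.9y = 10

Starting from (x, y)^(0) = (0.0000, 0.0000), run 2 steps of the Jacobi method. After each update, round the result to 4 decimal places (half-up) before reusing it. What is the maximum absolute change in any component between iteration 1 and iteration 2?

0.9377

Iteration 1:
  x = (-4 - (3.4)·0.0000) / (7.4) = -0.5405
  y = (10 - (-2.9)·0.0000) / (4.9) = 2.0408
Iteration 2:
  x = (-4 - (3.4)·2.0408) / (7.4) = -1.4782
  y = (10 - (-2.9)·-0.5405) / (4.9) = 1.7209
Change: (-0.9377, -0.3199) → max |·| = 0.9377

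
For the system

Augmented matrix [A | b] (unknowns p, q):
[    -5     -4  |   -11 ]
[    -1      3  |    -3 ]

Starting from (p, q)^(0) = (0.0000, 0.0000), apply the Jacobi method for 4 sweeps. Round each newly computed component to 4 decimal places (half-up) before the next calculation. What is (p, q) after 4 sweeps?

(2.2000, -0.1955)

Iteration 1:
  p = (-11 - (-4)·0.0000) / (-5) = 2.2000
  q = (-3 - (-1)·0.0000) / (3) = -1.0000
Iteration 2:
  p = (-11 - (-4)·-1.0000) / (-5) = 3.0000
  q = (-3 - (-1)·2.2000) / (3) = -0.2667
Iteration 3:
  p = (-11 - (-4)·-0.2667) / (-5) = 2.4134
  q = (-3 - (-1)·3.0000) / (3) = 0.0000
Iteration 4:
  p = (-11 - (-4)·0.0000) / (-5) = 2.2000
  q = (-3 - (-1)·2.4134) / (3) = -0.1955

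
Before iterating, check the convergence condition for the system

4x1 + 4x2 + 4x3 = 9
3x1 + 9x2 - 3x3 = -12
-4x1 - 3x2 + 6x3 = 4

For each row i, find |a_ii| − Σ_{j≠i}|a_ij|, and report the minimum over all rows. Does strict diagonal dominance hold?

row 1: |4| − (4+4) = -4
row 2: |9| − (3+3) = 3
row 3: |6| − (4+3) = -1
minimum over rows = -4 → not strictly diagonally dominant

-4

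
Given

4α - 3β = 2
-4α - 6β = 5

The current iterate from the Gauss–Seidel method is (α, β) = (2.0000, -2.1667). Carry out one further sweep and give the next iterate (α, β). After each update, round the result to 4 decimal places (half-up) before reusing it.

(-1.1250, -0.0833)

One sweep:
  α = (2 - (-3)·-2.1667) / (4) = -1.1250
  β = (5 - (-4)·-1.1250) / (-6) = -0.0833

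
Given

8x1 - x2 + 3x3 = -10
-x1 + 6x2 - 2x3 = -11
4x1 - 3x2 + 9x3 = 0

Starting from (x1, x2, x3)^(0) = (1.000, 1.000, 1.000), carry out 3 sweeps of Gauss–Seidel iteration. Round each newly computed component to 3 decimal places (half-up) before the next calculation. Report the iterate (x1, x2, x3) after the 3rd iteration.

(-1.500, -2.090, -0.030)

Iteration 1:
  x1 = (-10 - (-1)·1.000 - (3)·1.000) / (8) = -1.500
  x2 = (-11 - (-1)·-1.500 - (-2)·1.000) / (6) = -1.750
  x3 = (0 - (4)·-1.500 - (-3)·-1.750) / (9) = 0.083
Iteration 2:
  x1 = (-10 - (-1)·-1.750 - (3)·0.083) / (8) = -1.500
  x2 = (-11 - (-1)·-1.500 - (-2)·0.083) / (6) = -2.056
  x3 = (0 - (4)·-1.500 - (-3)·-2.056) / (9) = -0.019
Iteration 3:
  x1 = (-10 - (-1)·-2.056 - (3)·-0.019) / (8) = -1.500
  x2 = (-11 - (-1)·-1.500 - (-2)·-0.019) / (6) = -2.090
  x3 = (0 - (4)·-1.500 - (-3)·-2.090) / (9) = -0.030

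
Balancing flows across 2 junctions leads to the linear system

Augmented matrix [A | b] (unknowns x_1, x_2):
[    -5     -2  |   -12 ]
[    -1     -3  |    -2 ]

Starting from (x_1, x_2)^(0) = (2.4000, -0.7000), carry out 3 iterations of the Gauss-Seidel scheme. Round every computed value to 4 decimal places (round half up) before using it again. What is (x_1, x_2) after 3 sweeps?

(2.4654, -0.1551)

Iteration 1:
  x_1 = (-12 - (-2)·-0.7000) / (-5) = 2.6800
  x_2 = (-2 - (-1)·2.6800) / (-3) = -0.2267
Iteration 2:
  x_1 = (-12 - (-2)·-0.2267) / (-5) = 2.4907
  x_2 = (-2 - (-1)·2.4907) / (-3) = -0.1636
Iteration 3:
  x_1 = (-12 - (-2)·-0.1636) / (-5) = 2.4654
  x_2 = (-2 - (-1)·2.4654) / (-3) = -0.1551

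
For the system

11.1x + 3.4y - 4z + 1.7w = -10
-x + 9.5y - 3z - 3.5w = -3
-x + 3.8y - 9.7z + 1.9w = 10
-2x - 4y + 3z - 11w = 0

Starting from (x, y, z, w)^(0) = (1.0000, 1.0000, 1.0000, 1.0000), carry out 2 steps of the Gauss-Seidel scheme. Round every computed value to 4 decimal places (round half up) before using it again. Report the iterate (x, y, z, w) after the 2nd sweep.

(-1.1950, -0.6716, -1.1876, 0.1376)

Iteration 1:
  x = (-10 - (3.4)·1.0000 - (-4)·1.0000 - (1.7)·1.0000) / (11.1) = -1.0000
  y = (-3 - (-1)·-1.0000 - (-3)·1.0000 - (-3.5)·1.0000) / (9.5) = 0.2632
  z = (10 - (-1)·-1.0000 - (3.8)·0.2632 - (1.9)·1.0000) / (-9.7) = -0.6288
  w = (0 - (-2)·-1.0000 - (-4)·0.2632 - (3)·-0.6288) / (-11) = -0.0854
Iteration 2:
  x = (-10 - (3.4)·0.2632 - (-4)·-0.6288 - (1.7)·-0.0854) / (11.1) = -1.1950
  y = (-3 - (-1)·-1.1950 - (-3)·-0.6288 - (-3.5)·-0.0854) / (9.5) = -0.6716
  z = (10 - (-1)·-1.1950 - (3.8)·-0.6716 - (1.9)·-0.0854) / (-9.7) = -1.1876
  w = (0 - (-2)·-1.1950 - (-4)·-0.6716 - (3)·-1.1876) / (-11) = 0.1376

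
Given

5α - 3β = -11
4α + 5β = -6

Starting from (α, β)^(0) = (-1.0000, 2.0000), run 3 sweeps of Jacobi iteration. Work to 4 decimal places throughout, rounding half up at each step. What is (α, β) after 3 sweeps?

Iteration 1:
  α = (-11 - (-3)·2.0000) / (5) = -1.0000
  β = (-6 - (4)·-1.0000) / (5) = -0.4000
Iteration 2:
  α = (-11 - (-3)·-0.4000) / (5) = -2.4400
  β = (-6 - (4)·-1.0000) / (5) = -0.4000
Iteration 3:
  α = (-11 - (-3)·-0.4000) / (5) = -2.4400
  β = (-6 - (4)·-2.4400) / (5) = 0.7520

(-2.4400, 0.7520)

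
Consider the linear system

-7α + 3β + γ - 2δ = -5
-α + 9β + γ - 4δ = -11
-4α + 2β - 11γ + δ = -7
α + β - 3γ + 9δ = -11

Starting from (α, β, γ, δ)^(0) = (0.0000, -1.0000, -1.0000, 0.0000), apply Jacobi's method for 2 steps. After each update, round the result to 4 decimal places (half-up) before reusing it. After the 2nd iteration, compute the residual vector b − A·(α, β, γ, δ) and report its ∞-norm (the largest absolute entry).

3.5290

Iteration 1:
  α = (-5 - (3)·-1.0000 - (1)·-1.0000 - (-2)·0.0000) / (-7) = 0.1429
  β = (-11 - (-1)·0.0000 - (1)·-1.0000 - (-4)·0.0000) / (9) = -1.1111
  γ = (-7 - (-4)·0.0000 - (2)·-1.0000 - (1)·0.0000) / (-11) = 0.4545
  δ = (-11 - (1)·0.0000 - (1)·-1.0000 - (-3)·-1.0000) / (9) = -1.4444
Iteration 2:
  α = (-5 - (3)·-1.1111 - (1)·0.4545 - (-2)·-1.4444) / (-7) = 0.7157
  β = (-11 - (-1)·0.1429 - (1)·0.4545 - (-4)·-1.4444) / (9) = -1.8988
  γ = (-7 - (-4)·0.1429 - (2)·-1.1111 - (1)·-1.4444) / (-11) = 0.2511
  δ = (-11 - (1)·0.1429 - (1)·-1.1111 - (-3)·0.4545) / (9) = -0.9631
Residual b − A·x = (3.5290, 2.7014, 3.3856, -0.3957); ∞-norm = 3.5290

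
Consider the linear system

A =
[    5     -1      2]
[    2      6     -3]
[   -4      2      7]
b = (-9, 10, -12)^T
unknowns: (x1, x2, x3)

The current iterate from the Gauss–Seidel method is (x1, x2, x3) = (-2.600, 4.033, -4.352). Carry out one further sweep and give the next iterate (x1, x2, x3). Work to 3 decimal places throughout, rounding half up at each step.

One sweep:
  x1 = (-9 - (-1)·4.033 - (2)·-4.352) / (5) = 0.747
  x2 = (10 - (2)·0.747 - (-3)·-4.352) / (6) = -0.758
  x3 = (-12 - (-4)·0.747 - (2)·-0.758) / (7) = -1.071

(0.747, -0.758, -1.071)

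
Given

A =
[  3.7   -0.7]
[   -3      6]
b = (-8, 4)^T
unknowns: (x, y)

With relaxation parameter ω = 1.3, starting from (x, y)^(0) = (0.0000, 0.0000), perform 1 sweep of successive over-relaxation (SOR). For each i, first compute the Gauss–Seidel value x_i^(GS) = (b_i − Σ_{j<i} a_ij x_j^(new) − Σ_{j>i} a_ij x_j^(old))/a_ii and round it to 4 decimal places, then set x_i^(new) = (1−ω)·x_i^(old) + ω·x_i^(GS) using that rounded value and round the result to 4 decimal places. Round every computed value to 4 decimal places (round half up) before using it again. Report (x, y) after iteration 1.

(-2.8109, -0.9604)

Iteration 1:
  x: GS value = (-8 - (-0.7)·0.0000) / (3.7) = -2.1622;  x ← (1−ω)·0.0000 + ω·-2.1622 = -2.8109
  y: GS value = (4 - (-3)·-2.8109) / (6) = -0.7388;  y ← (1−ω)·0.0000 + ω·-0.7388 = -0.9604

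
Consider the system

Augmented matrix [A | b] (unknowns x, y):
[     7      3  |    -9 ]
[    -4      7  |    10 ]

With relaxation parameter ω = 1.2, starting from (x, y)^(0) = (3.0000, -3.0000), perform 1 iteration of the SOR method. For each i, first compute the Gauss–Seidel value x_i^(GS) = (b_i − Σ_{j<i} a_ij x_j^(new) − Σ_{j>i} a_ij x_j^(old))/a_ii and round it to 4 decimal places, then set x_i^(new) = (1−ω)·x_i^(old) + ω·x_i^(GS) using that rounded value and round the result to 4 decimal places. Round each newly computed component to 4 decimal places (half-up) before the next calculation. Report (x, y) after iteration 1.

Iteration 1:
  x: GS value = (-9 - (3)·-3.0000) / (7) = 0.0000;  x ← (1−ω)·3.0000 + ω·0.0000 = -0.6000
  y: GS value = (10 - (-4)·-0.6000) / (7) = 1.0857;  y ← (1−ω)·-3.0000 + ω·1.0857 = 1.9028

(-0.6000, 1.9028)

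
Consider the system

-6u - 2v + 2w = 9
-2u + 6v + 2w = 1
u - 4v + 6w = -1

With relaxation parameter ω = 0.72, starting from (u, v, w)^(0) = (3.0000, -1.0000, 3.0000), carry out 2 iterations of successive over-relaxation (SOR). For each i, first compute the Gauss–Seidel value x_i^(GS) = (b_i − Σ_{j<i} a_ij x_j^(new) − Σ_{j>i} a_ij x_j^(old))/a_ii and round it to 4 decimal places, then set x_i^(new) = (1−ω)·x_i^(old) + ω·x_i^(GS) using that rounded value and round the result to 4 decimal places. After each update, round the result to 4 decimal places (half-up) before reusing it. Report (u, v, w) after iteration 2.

(-0.6381, -0.3018, -0.1059)

Iteration 1:
  u: GS value = (9 - (-2)·-1.0000 - (2)·3.0000) / (-6) = -0.1667;  u ← (1−ω)·3.0000 + ω·-0.1667 = 0.7200
  v: GS value = (1 - (-2)·0.7200 - (2)·3.0000) / (6) = -0.5933;  v ← (1−ω)·-1.0000 + ω·-0.5933 = -0.7072
  w: GS value = (-1 - (1)·0.7200 - (-4)·-0.7072) / (6) = -0.7581;  w ← (1−ω)·3.0000 + ω·-0.7581 = 0.2942
Iteration 2:
  u: GS value = (9 - (-2)·-0.7072 - (2)·0.2942) / (-6) = -1.1662;  u ← (1−ω)·0.7200 + ω·-1.1662 = -0.6381
  v: GS value = (1 - (-2)·-0.6381 - (2)·0.2942) / (6) = -0.1441;  v ← (1−ω)·-0.7072 + ω·-0.1441 = -0.3018
  w: GS value = (-1 - (1)·-0.6381 - (-4)·-0.3018) / (6) = -0.2615;  w ← (1−ω)·0.2942 + ω·-0.2615 = -0.1059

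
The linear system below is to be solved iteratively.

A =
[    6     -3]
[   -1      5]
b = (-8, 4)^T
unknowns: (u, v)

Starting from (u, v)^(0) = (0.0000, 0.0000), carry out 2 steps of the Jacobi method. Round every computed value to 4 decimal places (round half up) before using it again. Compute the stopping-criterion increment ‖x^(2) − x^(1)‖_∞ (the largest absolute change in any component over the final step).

Iteration 1:
  u = (-8 - (-3)·0.0000) / (6) = -1.3333
  v = (4 - (-1)·0.0000) / (5) = 0.8000
Iteration 2:
  u = (-8 - (-3)·0.8000) / (6) = -0.9333
  v = (4 - (-1)·-1.3333) / (5) = 0.5333
Change: (0.4000, -0.2667) → max |·| = 0.4000

0.4000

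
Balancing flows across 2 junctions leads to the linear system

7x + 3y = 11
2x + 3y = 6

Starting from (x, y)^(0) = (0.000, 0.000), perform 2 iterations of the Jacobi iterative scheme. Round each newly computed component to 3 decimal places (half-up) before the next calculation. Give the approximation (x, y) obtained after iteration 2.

(0.714, 0.953)

Iteration 1:
  x = (11 - (3)·0.000) / (7) = 1.571
  y = (6 - (2)·0.000) / (3) = 2.000
Iteration 2:
  x = (11 - (3)·2.000) / (7) = 0.714
  y = (6 - (2)·1.571) / (3) = 0.953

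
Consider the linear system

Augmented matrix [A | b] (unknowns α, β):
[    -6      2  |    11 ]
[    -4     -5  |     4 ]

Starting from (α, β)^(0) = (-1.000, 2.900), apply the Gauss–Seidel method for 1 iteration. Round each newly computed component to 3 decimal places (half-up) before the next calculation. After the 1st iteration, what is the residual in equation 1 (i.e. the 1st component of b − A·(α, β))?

6.010

Iteration 1:
  α = (11 - (2)·2.900) / (-6) = -0.867
  β = (4 - (-4)·-0.867) / (-5) = -0.106
Residual b − A·x = (6.010, 0.002)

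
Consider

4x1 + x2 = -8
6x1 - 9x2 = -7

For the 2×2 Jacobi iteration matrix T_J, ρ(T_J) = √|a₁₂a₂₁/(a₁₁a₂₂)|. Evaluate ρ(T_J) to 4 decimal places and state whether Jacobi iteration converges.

a₁₂a₂₁/(a₁₁a₂₂) = (1)·(6) / ((4)·(-9)) = -0.166667
ρ = √|-0.166667| = √0.166667 = 0.4082
ρ < 1, so Jacobi converges

0.4082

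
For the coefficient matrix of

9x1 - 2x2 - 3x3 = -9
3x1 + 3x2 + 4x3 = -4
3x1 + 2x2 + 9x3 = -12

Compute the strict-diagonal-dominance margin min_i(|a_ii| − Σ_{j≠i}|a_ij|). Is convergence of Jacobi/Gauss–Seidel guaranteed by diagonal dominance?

-4

row 1: |9| − (2+3) = 4
row 2: |3| − (3+4) = -4
row 3: |9| − (3+2) = 4
minimum over rows = -4 → not strictly diagonally dominant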